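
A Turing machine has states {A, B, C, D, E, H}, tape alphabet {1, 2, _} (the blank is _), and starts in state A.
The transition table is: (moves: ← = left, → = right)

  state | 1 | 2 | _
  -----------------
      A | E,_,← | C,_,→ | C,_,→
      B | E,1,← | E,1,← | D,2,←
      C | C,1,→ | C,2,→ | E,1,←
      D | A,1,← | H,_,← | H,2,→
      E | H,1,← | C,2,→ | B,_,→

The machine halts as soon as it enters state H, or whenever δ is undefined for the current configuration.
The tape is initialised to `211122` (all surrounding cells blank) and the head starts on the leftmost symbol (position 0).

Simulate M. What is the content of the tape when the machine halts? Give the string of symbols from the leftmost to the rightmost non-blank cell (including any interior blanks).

1112211

state=A head=0 tape=[2]11122__   (A,2)→(C,_,→)
state=C head=1 tape=_[1]1122__   (C,1)→(C,1,→)
state=C head=2 tape=_1[1]122__   (C,1)→(C,1,→)
state=C head=3 tape=_11[1]22__   (C,1)→(C,1,→)
state=C head=4 tape=_111[2]2__   (C,2)→(C,2,→)
state=C head=5 tape=_1112[2]__   (C,2)→(C,2,→)
state=C head=6 tape=_11122[_]_   (C,_)→(E,1,←)
state=E head=5 tape=_1112[2]1_   (E,2)→(C,2,→)
state=C head=6 tape=_11122[1]_   (C,1)→(C,1,→)
state=C head=7 tape=_111221[_]   (C,_)→(E,1,←)
state=E head=6 tape=_11122[1]1   (E,1)→(H,1,←)
state=H head=5 tape=_1112[2]11
The non-blank tape span at halt is 1112211.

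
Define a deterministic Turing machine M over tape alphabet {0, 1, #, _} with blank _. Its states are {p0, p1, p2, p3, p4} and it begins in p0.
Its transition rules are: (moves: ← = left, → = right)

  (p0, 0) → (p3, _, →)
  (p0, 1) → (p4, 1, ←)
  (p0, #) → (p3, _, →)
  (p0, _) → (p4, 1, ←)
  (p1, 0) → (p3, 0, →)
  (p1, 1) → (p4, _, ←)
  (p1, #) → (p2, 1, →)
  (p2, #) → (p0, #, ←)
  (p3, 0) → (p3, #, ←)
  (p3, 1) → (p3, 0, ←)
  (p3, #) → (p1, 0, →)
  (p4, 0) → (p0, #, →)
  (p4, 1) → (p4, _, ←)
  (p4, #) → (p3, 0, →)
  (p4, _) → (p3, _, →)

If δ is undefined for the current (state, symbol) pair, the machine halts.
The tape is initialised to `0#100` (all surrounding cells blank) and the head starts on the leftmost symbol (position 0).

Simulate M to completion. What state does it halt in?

p3

state=p0 head=0 tape=[0]#100   (p0,0)→(p3,_,→)
state=p3 head=1 tape=_[#]100   (p3,#)→(p1,0,→)
state=p1 head=2 tape=_0[1]00   (p1,1)→(p4,_,←)
state=p4 head=1 tape=_[0]_00   (p4,0)→(p0,#,→)
state=p0 head=2 tape=_#[_]00   (p0,_)→(p4,1,←)
state=p4 head=1 tape=_[#]100   (p4,#)→(p3,0,→)
state=p3 head=2 tape=_0[1]00   (p3,1)→(p3,0,←)
state=p3 head=1 tape=_[0]000   (p3,0)→(p3,#,←)
state=p3 head=0 tape=[_]#000
No transition is defined for (p3, _); M halts in state p3.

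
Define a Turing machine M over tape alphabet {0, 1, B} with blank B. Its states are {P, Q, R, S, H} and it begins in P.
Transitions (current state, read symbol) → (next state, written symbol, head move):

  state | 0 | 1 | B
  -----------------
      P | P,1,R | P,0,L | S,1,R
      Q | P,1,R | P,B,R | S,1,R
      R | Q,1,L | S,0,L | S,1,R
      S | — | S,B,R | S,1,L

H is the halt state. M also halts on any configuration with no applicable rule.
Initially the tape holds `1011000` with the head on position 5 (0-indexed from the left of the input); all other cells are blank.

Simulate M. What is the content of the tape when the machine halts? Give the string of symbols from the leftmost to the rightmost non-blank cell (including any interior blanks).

state=P head=5 tape=10110[0]0BBBBB   (P,0)→(P,1,R)
state=P head=6 tape=101101[0]BBBBB   (P,0)→(P,1,R)
state=P head=7 tape=1011011[B]BBBB   (P,B)→(S,1,R)
state=S head=8 tape=10110111[B]BBB   (S,B)→(S,1,L)
state=S head=7 tape=1011011[1]1BBB   (S,1)→(S,B,R)
state=S head=8 tape=1011011B[1]BBB   (S,1)→(S,B,R)
state=S head=9 tape=1011011BB[B]BB   (S,B)→(S,1,L)
state=S head=8 tape=1011011B[B]1BB   (S,B)→(S,1,L)
state=S head=7 tape=1011011[B]11BB   (S,B)→(S,1,L)
state=S head=6 tape=101101[1]111BB   (S,1)→(S,B,R)
state=S head=7 tape=101101B[1]11BB   (S,1)→(S,B,R)
state=S head=8 tape=101101BB[1]1BB   (S,1)→(S,B,R)
state=S head=9 tape=101101BBB[1]BB   (S,1)→(S,B,R)
state=S head=10 tape=101101BBBB[B]B   (S,B)→(S,1,L)
state=S head=9 tape=101101BBB[B]1B   (S,B)→(S,1,L)
state=S head=8 tape=101101BB[B]11B   (S,B)→(S,1,L)
state=S head=7 tape=101101B[B]111B   (S,B)→(S,1,L)
state=S head=6 tape=101101[B]1111B   (S,B)→(S,1,L)
state=S head=5 tape=10110[1]11111B   (S,1)→(S,B,R)
state=S head=6 tape=10110B[1]1111B   (S,1)→(S,B,R)
state=S head=7 tape=10110BB[1]111B   (S,1)→(S,B,R)
state=S head=8 tape=10110BBB[1]11B   (S,1)→(S,B,R)
state=S head=9 tape=10110BBBB[1]1B   (S,1)→(S,B,R)
state=S head=10 tape=10110BBBBB[1]B   (S,1)→(S,B,R)
state=S head=11 tape=10110BBBBBB[B]   (S,B)→(S,1,L)
state=S head=10 tape=10110BBBBB[B]1   (S,B)→(S,1,L)
state=S head=9 tape=10110BBBB[B]11   (S,B)→(S,1,L)
state=S head=8 tape=10110BBB[B]111   (S,B)→(S,1,L)
state=S head=7 tape=10110BB[B]1111   (S,B)→(S,1,L)
state=S head=6 tape=10110B[B]11111   (S,B)→(S,1,L)
state=S head=5 tape=10110[B]111111   (S,B)→(S,1,L)
state=S head=4 tape=1011[0]1111111
The non-blank tape span at halt is 101101111111.

101101111111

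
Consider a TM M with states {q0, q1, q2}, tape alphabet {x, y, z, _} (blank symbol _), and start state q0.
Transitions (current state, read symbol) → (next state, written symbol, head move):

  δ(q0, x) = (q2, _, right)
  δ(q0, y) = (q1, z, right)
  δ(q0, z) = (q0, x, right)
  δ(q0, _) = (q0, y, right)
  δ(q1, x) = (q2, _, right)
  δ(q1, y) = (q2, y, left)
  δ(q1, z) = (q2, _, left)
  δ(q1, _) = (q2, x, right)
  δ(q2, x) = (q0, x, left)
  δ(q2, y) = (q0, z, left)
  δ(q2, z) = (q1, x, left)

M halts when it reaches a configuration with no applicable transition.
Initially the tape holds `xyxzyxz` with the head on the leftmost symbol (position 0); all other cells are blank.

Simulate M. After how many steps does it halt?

state=q0 head=0 tape=[x]yxzyxz_   (q0,x)→(q2,_,right)
state=q2 head=1 tape=_[y]xzyxz_   (q2,y)→(q0,z,left)
state=q0 head=0 tape=[_]zxzyxz_   (q0,_)→(q0,y,right)
state=q0 head=1 tape=y[z]xzyxz_   (q0,z)→(q0,x,right)
state=q0 head=2 tape=yx[x]zyxz_   (q0,x)→(q2,_,right)
state=q2 head=3 tape=yx_[z]yxz_   (q2,z)→(q1,x,left)
state=q1 head=2 tape=yx[_]xyxz_   (q1,_)→(q2,x,right)
state=q2 head=3 tape=yxx[x]yxz_   (q2,x)→(q0,x,left)
state=q0 head=2 tape=yx[x]xyxz_   (q0,x)→(q2,_,right)
state=q2 head=3 tape=yx_[x]yxz_   (q2,x)→(q0,x,left)
state=q0 head=2 tape=yx[_]xyxz_   (q0,_)→(q0,y,right)
state=q0 head=3 tape=yxy[x]yxz_   (q0,x)→(q2,_,right)
state=q2 head=4 tape=yxy_[y]xz_   (q2,y)→(q0,z,left)
state=q0 head=3 tape=yxy[_]zxz_   (q0,_)→(q0,y,right)
state=q0 head=4 tape=yxyy[z]xz_   (q0,z)→(q0,x,right)
state=q0 head=5 tape=yxyyx[x]z_   (q0,x)→(q2,_,right)
state=q2 head=6 tape=yxyyx_[z]_   (q2,z)→(q1,x,left)
state=q1 head=5 tape=yxyyx[_]x_   (q1,_)→(q2,x,right)
state=q2 head=6 tape=yxyyxx[x]_   (q2,x)→(q0,x,left)
state=q0 head=5 tape=yxyyx[x]x_   (q0,x)→(q2,_,right)
state=q2 head=6 tape=yxyyx_[x]_   (q2,x)→(q0,x,left)
state=q0 head=5 tape=yxyyx[_]x_   (q0,_)→(q0,y,right)
state=q0 head=6 tape=yxyyxy[x]_   (q0,x)→(q2,_,right)
state=q2 head=7 tape=yxyyxy_[_]
M halts after 23 transitions.

23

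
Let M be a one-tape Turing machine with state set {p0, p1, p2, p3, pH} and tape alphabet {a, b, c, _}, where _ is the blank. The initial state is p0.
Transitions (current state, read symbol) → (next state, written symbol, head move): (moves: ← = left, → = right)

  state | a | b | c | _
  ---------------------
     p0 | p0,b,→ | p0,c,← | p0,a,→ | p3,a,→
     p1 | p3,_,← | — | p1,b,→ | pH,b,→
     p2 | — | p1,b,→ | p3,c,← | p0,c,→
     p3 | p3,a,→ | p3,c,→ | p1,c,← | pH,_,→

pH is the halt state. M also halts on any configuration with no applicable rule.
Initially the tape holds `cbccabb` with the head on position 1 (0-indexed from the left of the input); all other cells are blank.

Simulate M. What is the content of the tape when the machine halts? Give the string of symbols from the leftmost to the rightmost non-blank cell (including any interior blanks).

p0 | c[b]ccabb___   read b → write c, move ←, go to p0
p0 | [c]cccabb___   read c → write a, move →, go to p0
p0 | a[c]ccabb___   read c → write a, move →, go to p0
p0 | aa[c]cabb___   read c → write a, move →, go to p0
p0 | aaa[c]abb___   read c → write a, move →, go to p0
p0 | aaaa[a]bb___   read a → write b, move →, go to p0
p0 | aaaab[b]b___   read b → write c, move ←, go to p0
p0 | aaaa[b]cb___   read b → write c, move ←, go to p0
p0 | aaa[a]ccb___   read a → write b, move →, go to p0
p0 | aaab[c]cb___   read c → write a, move →, go to p0
p0 | aaaba[c]b___   read c → write a, move →, go to p0
p0 | aaabaa[b]___   read b → write c, move ←, go to p0
p0 | aaaba[a]c___   read a → write b, move →, go to p0
p0 | aaabab[c]___   read c → write a, move →, go to p0
p0 | aaababa[_]__   read _ → write a, move →, go to p3
p3 | aaababaa[_]_   read _ → write _, move →, go to pH
pH | aaababaa_[_]
The non-blank tape span at halt is aaababaa.

aaababaa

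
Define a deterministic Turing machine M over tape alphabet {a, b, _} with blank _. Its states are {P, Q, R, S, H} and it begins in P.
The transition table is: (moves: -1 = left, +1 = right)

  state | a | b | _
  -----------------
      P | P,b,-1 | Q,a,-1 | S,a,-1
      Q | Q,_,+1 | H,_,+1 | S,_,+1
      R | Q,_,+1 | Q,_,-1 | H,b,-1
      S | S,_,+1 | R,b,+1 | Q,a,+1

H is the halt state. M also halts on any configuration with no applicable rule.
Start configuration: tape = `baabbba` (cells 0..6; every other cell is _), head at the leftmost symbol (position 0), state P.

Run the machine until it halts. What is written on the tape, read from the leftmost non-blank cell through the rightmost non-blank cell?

ba

state=P head=0 tape=_[b]aabbba   (P,b)→(Q,a,-1)
state=Q head=-1 tape=[_]aaabbba   (Q,_)→(S,_,+1)
state=S head=0 tape=_[a]aabbba   (S,a)→(S,_,+1)
state=S head=1 tape=__[a]abbba   (S,a)→(S,_,+1)
state=S head=2 tape=___[a]bbba   (S,a)→(S,_,+1)
state=S head=3 tape=____[b]bba   (S,b)→(R,b,+1)
state=R head=4 tape=____b[b]ba   (R,b)→(Q,_,-1)
state=Q head=3 tape=____[b]_ba   (Q,b)→(H,_,+1)
state=H head=4 tape=_____[_]ba
The non-blank tape span at halt is ba.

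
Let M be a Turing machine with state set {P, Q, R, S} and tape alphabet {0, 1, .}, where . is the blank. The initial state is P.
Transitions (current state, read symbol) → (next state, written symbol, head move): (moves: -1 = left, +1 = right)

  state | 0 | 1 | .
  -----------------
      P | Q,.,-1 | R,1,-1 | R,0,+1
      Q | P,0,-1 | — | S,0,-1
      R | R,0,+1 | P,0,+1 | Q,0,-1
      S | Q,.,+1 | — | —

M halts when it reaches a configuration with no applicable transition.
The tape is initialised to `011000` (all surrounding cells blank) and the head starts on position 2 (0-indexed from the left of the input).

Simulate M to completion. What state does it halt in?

S

P | ...01[1]000   read 1 → write 1, move -1, go to R
R | ...0[1]1000   read 1 → write 0, move +1, go to P
P | ...00[1]000   read 1 → write 1, move -1, go to R
R | ...0[0]1000   read 0 → write 0, move +1, go to R
R | ...00[1]000   read 1 → write 0, move +1, go to P
P | ...000[0]00   read 0 → write ., move -1, go to Q
Q | ...00[0].00   read 0 → write 0, move -1, go to P
P | ...0[0]0.00   read 0 → write ., move -1, go to Q
Q | ...[0].0.00   read 0 → write 0, move -1, go to P
P | ..[.]0.0.00   read . → write 0, move +1, go to R
R | ..0[0].0.00   read 0 → write 0, move +1, go to R
R | ..00[.]0.00   read . → write 0, move -1, go to Q
Q | ..0[0]00.00   read 0 → write 0, move -1, go to P
P | ..[0]000.00   read 0 → write ., move -1, go to Q
Q | .[.].000.00   read . → write 0, move -1, go to S
S | [.]0.000.00
No transition is defined for (S, .); M halts in state S.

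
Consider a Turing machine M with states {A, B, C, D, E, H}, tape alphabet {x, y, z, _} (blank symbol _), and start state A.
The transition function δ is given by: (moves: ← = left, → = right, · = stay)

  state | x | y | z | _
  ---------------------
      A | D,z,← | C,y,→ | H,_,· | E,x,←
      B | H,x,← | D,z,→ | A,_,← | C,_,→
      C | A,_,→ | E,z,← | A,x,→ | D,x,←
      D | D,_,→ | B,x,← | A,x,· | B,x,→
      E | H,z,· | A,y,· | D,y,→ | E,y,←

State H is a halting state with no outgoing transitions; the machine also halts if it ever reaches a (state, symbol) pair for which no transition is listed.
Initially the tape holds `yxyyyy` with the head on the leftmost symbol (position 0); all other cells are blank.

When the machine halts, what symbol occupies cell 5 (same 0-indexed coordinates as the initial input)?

state=A head=0 tape=[y]xyyyy_   (A,y)→(C,y,→)
state=C head=1 tape=y[x]yyyy_   (C,x)→(A,_,→)
state=A head=2 tape=y_[y]yyy_   (A,y)→(C,y,→)
state=C head=3 tape=y_y[y]yy_   (C,y)→(E,z,←)
state=E head=2 tape=y_[y]zyy_   (E,y)→(A,y,·)
state=A head=2 tape=y_[y]zyy_   (A,y)→(C,y,→)
state=C head=3 tape=y_y[z]yy_   (C,z)→(A,x,→)
state=A head=4 tape=y_yx[y]y_   (A,y)→(C,y,→)
state=C head=5 tape=y_yxy[y]_   (C,y)→(E,z,←)
state=E head=4 tape=y_yx[y]z_   (E,y)→(A,y,·)
state=A head=4 tape=y_yx[y]z_   (A,y)→(C,y,→)
state=C head=5 tape=y_yxy[z]_   (C,z)→(A,x,→)
state=A head=6 tape=y_yxyx[_]   (A,_)→(E,x,←)
state=E head=5 tape=y_yxy[x]x   (E,x)→(H,z,·)
state=H head=5 tape=y_yxy[z]x
Cell 5 holds z when M halts.

z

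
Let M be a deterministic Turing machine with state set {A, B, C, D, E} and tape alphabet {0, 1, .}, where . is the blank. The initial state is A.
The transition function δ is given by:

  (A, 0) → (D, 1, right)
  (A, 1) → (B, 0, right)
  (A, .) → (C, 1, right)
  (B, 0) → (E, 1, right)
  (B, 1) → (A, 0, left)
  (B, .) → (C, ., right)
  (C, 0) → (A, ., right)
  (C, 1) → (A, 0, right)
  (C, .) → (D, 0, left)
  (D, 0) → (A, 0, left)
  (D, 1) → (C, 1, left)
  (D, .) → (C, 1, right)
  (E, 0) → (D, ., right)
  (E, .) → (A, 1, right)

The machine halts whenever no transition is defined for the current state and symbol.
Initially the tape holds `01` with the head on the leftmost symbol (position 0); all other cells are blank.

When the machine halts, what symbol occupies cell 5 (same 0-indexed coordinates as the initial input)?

0

state=A head=0 tape=[0]1....   (A,0)→(D,1,right)
state=D head=1 tape=1[1]....   (D,1)→(C,1,left)
state=C head=0 tape=[1]1....   (C,1)→(A,0,right)
state=A head=1 tape=0[1]....   (A,1)→(B,0,right)
state=B head=2 tape=00[.]...   (B,.)→(C,.,right)
state=C head=3 tape=00.[.]..   (C,.)→(D,0,left)
state=D head=2 tape=00[.]0..   (D,.)→(C,1,right)
state=C head=3 tape=001[0]..   (C,0)→(A,.,right)
state=A head=4 tape=001.[.].   (A,.)→(C,1,right)
state=C head=5 tape=001.1[.]   (C,.)→(D,0,left)
state=D head=4 tape=001.[1]0   (D,1)→(C,1,left)
state=C head=3 tape=001[.]10   (C,.)→(D,0,left)
state=D head=2 tape=00[1]010   (D,1)→(C,1,left)
state=C head=1 tape=0[0]1010   (C,0)→(A,.,right)
state=A head=2 tape=0.[1]010   (A,1)→(B,0,right)
state=B head=3 tape=0.0[0]10   (B,0)→(E,1,right)
state=E head=4 tape=0.01[1]0
Cell 5 holds 0 when M halts.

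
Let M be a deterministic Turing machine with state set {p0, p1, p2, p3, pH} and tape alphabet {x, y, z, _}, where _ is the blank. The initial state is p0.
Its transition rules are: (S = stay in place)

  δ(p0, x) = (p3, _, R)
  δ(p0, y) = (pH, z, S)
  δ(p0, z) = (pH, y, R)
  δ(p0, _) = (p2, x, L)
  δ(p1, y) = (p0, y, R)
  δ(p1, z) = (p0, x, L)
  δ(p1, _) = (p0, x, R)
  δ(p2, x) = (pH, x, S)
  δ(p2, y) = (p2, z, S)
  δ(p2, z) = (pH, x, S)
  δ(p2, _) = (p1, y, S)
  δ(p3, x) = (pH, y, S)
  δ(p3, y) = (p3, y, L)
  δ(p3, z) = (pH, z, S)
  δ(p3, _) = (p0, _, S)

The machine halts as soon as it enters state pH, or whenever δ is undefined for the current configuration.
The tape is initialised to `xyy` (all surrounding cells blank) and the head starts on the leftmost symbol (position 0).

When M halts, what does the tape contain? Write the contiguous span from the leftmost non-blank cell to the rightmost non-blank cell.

state=p0 head=0 tape=_[x]yy   (p0,x)→(p3,_,R)
state=p3 head=1 tape=__[y]y   (p3,y)→(p3,y,L)
state=p3 head=0 tape=_[_]yy   (p3,_)→(p0,_,S)
state=p0 head=0 tape=_[_]yy   (p0,_)→(p2,x,L)
state=p2 head=-1 tape=[_]xyy   (p2,_)→(p1,y,S)
state=p1 head=-1 tape=[y]xyy   (p1,y)→(p0,y,R)
state=p0 head=0 tape=y[x]yy   (p0,x)→(p3,_,R)
state=p3 head=1 tape=y_[y]y   (p3,y)→(p3,y,L)
state=p3 head=0 tape=y[_]yy   (p3,_)→(p0,_,S)
state=p0 head=0 tape=y[_]yy   (p0,_)→(p2,x,L)
state=p2 head=-1 tape=[y]xyy   (p2,y)→(p2,z,S)
state=p2 head=-1 tape=[z]xyy   (p2,z)→(pH,x,S)
state=pH head=-1 tape=[x]xyy
The non-blank tape span at halt is xxyy.

xxyy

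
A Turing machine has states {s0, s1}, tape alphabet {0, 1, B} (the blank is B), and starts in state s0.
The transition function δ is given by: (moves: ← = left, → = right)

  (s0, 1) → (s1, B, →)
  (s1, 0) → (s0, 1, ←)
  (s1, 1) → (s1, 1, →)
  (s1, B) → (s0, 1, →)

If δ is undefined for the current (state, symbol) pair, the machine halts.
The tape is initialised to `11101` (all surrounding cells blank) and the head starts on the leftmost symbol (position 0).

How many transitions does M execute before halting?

state=s0 head=0 tape=[1]1101BB   (s0,1)→(s1,B,→)
state=s1 head=1 tape=B[1]101BB   (s1,1)→(s1,1,→)
state=s1 head=2 tape=B1[1]01BB   (s1,1)→(s1,1,→)
state=s1 head=3 tape=B11[0]1BB   (s1,0)→(s0,1,←)
state=s0 head=2 tape=B1[1]11BB   (s0,1)→(s1,B,→)
state=s1 head=3 tape=B1B[1]1BB   (s1,1)→(s1,1,→)
state=s1 head=4 tape=B1B1[1]BB   (s1,1)→(s1,1,→)
state=s1 head=5 tape=B1B11[B]B   (s1,B)→(s0,1,→)
state=s0 head=6 tape=B1B111[B]
M halts after 8 transitions.

8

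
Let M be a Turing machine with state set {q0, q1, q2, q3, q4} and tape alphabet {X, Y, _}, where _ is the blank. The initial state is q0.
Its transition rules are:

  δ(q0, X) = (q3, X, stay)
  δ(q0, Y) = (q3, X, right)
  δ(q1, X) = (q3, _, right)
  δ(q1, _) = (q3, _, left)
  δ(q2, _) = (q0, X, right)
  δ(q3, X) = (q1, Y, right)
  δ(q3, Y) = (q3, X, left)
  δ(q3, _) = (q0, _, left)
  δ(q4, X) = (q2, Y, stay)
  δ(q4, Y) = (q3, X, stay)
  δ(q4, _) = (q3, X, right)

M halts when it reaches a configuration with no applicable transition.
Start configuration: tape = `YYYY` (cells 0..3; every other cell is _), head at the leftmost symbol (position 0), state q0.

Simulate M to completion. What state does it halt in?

q0

state=q0 head=0 tape=__[Y]YYY   (q0,Y)→(q3,X,right)
state=q3 head=1 tape=__X[Y]YY   (q3,Y)→(q3,X,left)
state=q3 head=0 tape=__[X]XYY   (q3,X)→(q1,Y,right)
state=q1 head=1 tape=__Y[X]YY   (q1,X)→(q3,_,right)
state=q3 head=2 tape=__Y_[Y]Y   (q3,Y)→(q3,X,left)
state=q3 head=1 tape=__Y[_]XY   (q3,_)→(q0,_,left)
state=q0 head=0 tape=__[Y]_XY   (q0,Y)→(q3,X,right)
state=q3 head=1 tape=__X[_]XY   (q3,_)→(q0,_,left)
state=q0 head=0 tape=__[X]_XY   (q0,X)→(q3,X,stay)
state=q3 head=0 tape=__[X]_XY   (q3,X)→(q1,Y,right)
state=q1 head=1 tape=__Y[_]XY   (q1,_)→(q3,_,left)
state=q3 head=0 tape=__[Y]_XY   (q3,Y)→(q3,X,left)
state=q3 head=-1 tape=_[_]X_XY   (q3,_)→(q0,_,left)
state=q0 head=-2 tape=[_]_X_XY
No transition is defined for (q0, _); M halts in state q0.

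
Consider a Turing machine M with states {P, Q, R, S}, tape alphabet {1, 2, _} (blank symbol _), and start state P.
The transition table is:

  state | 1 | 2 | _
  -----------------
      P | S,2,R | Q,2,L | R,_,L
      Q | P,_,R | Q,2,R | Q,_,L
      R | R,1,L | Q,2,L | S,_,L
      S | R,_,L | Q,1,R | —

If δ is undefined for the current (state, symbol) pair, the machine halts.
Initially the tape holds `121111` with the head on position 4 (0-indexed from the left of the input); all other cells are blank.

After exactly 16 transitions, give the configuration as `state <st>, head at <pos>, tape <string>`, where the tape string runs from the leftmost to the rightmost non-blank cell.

state S, head at -2, tape 2

state=P head=4 tape=__1211[1]1   (P,1)→(S,2,R)
state=S head=5 tape=__12112[1]   (S,1)→(R,_,L)
state=R head=4 tape=__1211[2]_   (R,2)→(Q,2,L)
state=Q head=3 tape=__121[1]2_   (Q,1)→(P,_,R)
state=P head=4 tape=__121_[2]_   (P,2)→(Q,2,L)
state=Q head=3 tape=__121[_]2_   (Q,_)→(Q,_,L)
state=Q head=2 tape=__12[1]_2_   (Q,1)→(P,_,R)
state=P head=3 tape=__12_[_]2_   (P,_)→(R,_,L)
state=R head=2 tape=__12[_]_2_   (R,_)→(S,_,L)
state=S head=1 tape=__1[2]__2_   (S,2)→(Q,1,R)
state=Q head=2 tape=__11[_]_2_   (Q,_)→(Q,_,L)
state=Q head=1 tape=__1[1]__2_   (Q,1)→(P,_,R)
state=P head=2 tape=__1_[_]_2_   (P,_)→(R,_,L)
state=R head=1 tape=__1[_]__2_   (R,_)→(S,_,L)
state=S head=0 tape=__[1]___2_   (S,1)→(R,_,L)
state=R head=-1 tape=_[_]____2_   (R,_)→(S,_,L)
state=S head=-2 tape=[_]_____2_
After 16 steps: state S, head at -2, tape 2.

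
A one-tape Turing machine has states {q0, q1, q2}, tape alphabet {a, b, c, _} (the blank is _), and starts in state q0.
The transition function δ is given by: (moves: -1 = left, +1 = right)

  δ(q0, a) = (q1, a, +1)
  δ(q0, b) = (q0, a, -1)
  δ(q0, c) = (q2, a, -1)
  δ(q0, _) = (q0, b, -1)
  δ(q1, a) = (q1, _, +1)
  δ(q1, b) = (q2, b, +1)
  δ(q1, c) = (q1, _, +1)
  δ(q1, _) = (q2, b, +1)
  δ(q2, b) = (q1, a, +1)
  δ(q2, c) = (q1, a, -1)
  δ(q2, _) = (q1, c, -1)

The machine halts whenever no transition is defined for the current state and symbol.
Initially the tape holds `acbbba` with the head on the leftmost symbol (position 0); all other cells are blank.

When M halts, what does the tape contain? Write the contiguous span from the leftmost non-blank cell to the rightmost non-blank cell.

state=q0 head=0 tape=[a]cbbba   (q0,a)→(q1,a,+1)
state=q1 head=1 tape=a[c]bbba   (q1,c)→(q1,_,+1)
state=q1 head=2 tape=a_[b]bba   (q1,b)→(q2,b,+1)
state=q2 head=3 tape=a_b[b]ba   (q2,b)→(q1,a,+1)
state=q1 head=4 tape=a_ba[b]a   (q1,b)→(q2,b,+1)
state=q2 head=5 tape=a_bab[a]
The non-blank tape span at halt is a_baba.

a_baba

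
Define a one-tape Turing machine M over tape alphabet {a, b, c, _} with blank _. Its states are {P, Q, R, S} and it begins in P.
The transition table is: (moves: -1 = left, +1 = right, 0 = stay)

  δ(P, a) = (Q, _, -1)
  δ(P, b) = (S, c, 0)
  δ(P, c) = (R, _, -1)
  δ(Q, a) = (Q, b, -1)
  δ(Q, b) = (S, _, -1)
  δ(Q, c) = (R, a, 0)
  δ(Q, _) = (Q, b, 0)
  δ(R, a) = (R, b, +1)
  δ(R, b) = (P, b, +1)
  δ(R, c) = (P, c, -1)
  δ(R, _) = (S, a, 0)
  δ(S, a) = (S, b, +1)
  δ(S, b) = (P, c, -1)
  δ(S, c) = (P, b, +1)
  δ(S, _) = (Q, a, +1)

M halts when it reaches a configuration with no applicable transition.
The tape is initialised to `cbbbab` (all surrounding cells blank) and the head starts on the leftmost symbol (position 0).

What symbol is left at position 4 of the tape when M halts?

state=P head=0 tape=_[c]bbbab   (P,c)→(R,_,-1)
state=R head=-1 tape=[_]_bbbab   (R,_)→(S,a,0)
state=S head=-1 tape=[a]_bbbab   (S,a)→(S,b,+1)
state=S head=0 tape=b[_]bbbab   (S,_)→(Q,a,+1)
state=Q head=1 tape=ba[b]bbab   (Q,b)→(S,_,-1)
state=S head=0 tape=b[a]_bbab   (S,a)→(S,b,+1)
state=S head=1 tape=bb[_]bbab   (S,_)→(Q,a,+1)
state=Q head=2 tape=bba[b]bab   (Q,b)→(S,_,-1)
state=S head=1 tape=bb[a]_bab   (S,a)→(S,b,+1)
state=S head=2 tape=bbb[_]bab   (S,_)→(Q,a,+1)
state=Q head=3 tape=bbba[b]ab   (Q,b)→(S,_,-1)
state=S head=2 tape=bbb[a]_ab   (S,a)→(S,b,+1)
state=S head=3 tape=bbbb[_]ab   (S,_)→(Q,a,+1)
state=Q head=4 tape=bbbba[a]b   (Q,a)→(Q,b,-1)
state=Q head=3 tape=bbbb[a]bb   (Q,a)→(Q,b,-1)
state=Q head=2 tape=bbb[b]bbb   (Q,b)→(S,_,-1)
state=S head=1 tape=bb[b]_bbb   (S,b)→(P,c,-1)
state=P head=0 tape=b[b]c_bbb   (P,b)→(S,c,0)
state=S head=0 tape=b[c]c_bbb   (S,c)→(P,b,+1)
state=P head=1 tape=bb[c]_bbb   (P,c)→(R,_,-1)
state=R head=0 tape=b[b]__bbb   (R,b)→(P,b,+1)
state=P head=1 tape=bb[_]_bbb
Cell 4 holds b when M halts.

b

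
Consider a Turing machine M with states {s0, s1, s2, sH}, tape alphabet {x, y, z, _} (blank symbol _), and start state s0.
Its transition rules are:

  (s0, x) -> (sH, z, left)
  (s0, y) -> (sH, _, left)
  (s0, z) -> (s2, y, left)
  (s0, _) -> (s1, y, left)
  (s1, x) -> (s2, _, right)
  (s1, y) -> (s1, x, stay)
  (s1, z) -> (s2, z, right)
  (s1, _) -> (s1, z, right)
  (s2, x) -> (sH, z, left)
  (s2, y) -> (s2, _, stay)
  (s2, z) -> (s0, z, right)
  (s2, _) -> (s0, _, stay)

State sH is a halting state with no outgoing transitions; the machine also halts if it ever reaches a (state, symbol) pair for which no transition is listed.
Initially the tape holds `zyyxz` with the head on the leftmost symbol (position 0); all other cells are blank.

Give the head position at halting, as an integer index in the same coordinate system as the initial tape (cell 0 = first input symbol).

2

s0 | __[z]yyxz   read z → write y, move left, go to s2
s2 | _[_]yyyxz   read _ → write _, move stay, go to s0
s0 | _[_]yyyxz   read _ → write y, move left, go to s1
s1 | [_]yyyyxz   read _ → write z, move right, go to s1
s1 | z[y]yyyxz   read y → write x, move stay, go to s1
s1 | z[x]yyyxz   read x → write _, move right, go to s2
s2 | z_[y]yyxz   read y → write _, move stay, go to s2
s2 | z_[_]yyxz   read _ → write _, move stay, go to s0
s0 | z_[_]yyxz   read _ → write y, move left, go to s1
s1 | z[_]yyyxz   read _ → write z, move right, go to s1
s1 | zz[y]yyxz   read y → write x, move stay, go to s1
s1 | zz[x]yyxz   read x → write _, move right, go to s2
s2 | zz_[y]yxz   read y → write _, move stay, go to s2
s2 | zz_[_]yxz   read _ → write _, move stay, go to s0
s0 | zz_[_]yxz   read _ → write y, move left, go to s1
s1 | zz[_]yyxz   read _ → write z, move right, go to s1
s1 | zzz[y]yxz   read y → write x, move stay, go to s1
s1 | zzz[x]yxz   read x → write _, move right, go to s2
s2 | zzz_[y]xz   read y → write _, move stay, go to s2
s2 | zzz_[_]xz   read _ → write _, move stay, go to s0
s0 | zzz_[_]xz   read _ → write y, move left, go to s1
s1 | zzz[_]yxz   read _ → write z, move right, go to s1
s1 | zzzz[y]xz   read y → write x, move stay, go to s1
s1 | zzzz[x]xz   read x → write _, move right, go to s2
s2 | zzzz_[x]z   read x → write z, move left, go to sH
sH | zzzz[_]zz
At halt the head is at cell 2.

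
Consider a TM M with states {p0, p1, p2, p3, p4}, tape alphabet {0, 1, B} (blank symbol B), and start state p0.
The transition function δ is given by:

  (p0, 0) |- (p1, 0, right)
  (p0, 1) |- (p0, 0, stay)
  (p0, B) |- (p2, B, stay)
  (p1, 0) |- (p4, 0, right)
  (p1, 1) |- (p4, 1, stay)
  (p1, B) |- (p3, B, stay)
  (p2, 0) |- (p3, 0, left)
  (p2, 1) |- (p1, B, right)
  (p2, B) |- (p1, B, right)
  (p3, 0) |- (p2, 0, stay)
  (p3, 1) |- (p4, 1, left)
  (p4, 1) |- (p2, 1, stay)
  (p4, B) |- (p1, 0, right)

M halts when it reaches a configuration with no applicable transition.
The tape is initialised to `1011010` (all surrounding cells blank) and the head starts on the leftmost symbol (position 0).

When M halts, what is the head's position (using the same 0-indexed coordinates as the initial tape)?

8

state=p0 head=0 tape=[1]011010BB   (p0,1)→(p0,0,stay)
state=p0 head=0 tape=[0]011010BB   (p0,0)→(p1,0,right)
state=p1 head=1 tape=0[0]11010BB   (p1,0)→(p4,0,right)
state=p4 head=2 tape=00[1]1010BB   (p4,1)→(p2,1,stay)
state=p2 head=2 tape=00[1]1010BB   (p2,1)→(p1,B,right)
state=p1 head=3 tape=00B[1]010BB   (p1,1)→(p4,1,stay)
state=p4 head=3 tape=00B[1]010BB   (p4,1)→(p2,1,stay)
state=p2 head=3 tape=00B[1]010BB   (p2,1)→(p1,B,right)
state=p1 head=4 tape=00BB[0]10BB   (p1,0)→(p4,0,right)
state=p4 head=5 tape=00BB0[1]0BB   (p4,1)→(p2,1,stay)
state=p2 head=5 tape=00BB0[1]0BB   (p2,1)→(p1,B,right)
state=p1 head=6 tape=00BB0B[0]BB   (p1,0)→(p4,0,right)
state=p4 head=7 tape=00BB0B0[B]B   (p4,B)→(p1,0,right)
state=p1 head=8 tape=00BB0B00[B]   (p1,B)→(p3,B,stay)
state=p3 head=8 tape=00BB0B00[B]
At halt the head is at cell 8.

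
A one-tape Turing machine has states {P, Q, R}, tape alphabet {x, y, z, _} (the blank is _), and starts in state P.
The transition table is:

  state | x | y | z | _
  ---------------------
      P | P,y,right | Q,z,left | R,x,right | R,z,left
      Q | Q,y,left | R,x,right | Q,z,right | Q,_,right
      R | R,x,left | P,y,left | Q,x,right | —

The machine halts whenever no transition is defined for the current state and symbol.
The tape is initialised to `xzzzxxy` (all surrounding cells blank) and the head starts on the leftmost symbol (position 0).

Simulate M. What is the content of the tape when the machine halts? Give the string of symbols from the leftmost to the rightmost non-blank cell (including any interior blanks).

P | _[x]zzzxxy   read x → write y, move right, go to P
P | _y[z]zzxxy   read z → write x, move right, go to R
R | _yx[z]zxxy   read z → write x, move right, go to Q
Q | _yxx[z]xxy   read z → write z, move right, go to Q
Q | _yxxz[x]xy   read x → write y, move left, go to Q
Q | _yxx[z]yxy   read z → write z, move right, go to Q
Q | _yxxz[y]xy   read y → write x, move right, go to R
R | _yxxzx[x]y   read x → write x, move left, go to R
R | _yxxz[x]xy   read x → write x, move left, go to R
R | _yxx[z]xxy   read z → write x, move right, go to Q
Q | _yxxx[x]xy   read x → write y, move left, go to Q
Q | _yxx[x]yxy   read x → write y, move left, go to Q
Q | _yx[x]yyxy   read x → write y, move left, go to Q
Q | _y[x]yyyxy   read x → write y, move left, go to Q
Q | _[y]yyyyxy   read y → write x, move right, go to R
R | _x[y]yyyxy   read y → write y, move left, go to P
P | _[x]yyyyxy   read x → write y, move right, go to P
P | _y[y]yyyxy   read y → write z, move left, go to Q
Q | _[y]zyyyxy   read y → write x, move right, go to R
R | _x[z]yyyxy   read z → write x, move right, go to Q
Q | _xx[y]yyxy   read y → write x, move right, go to R
R | _xxx[y]yxy   read y → write y, move left, go to P
P | _xx[x]yyxy   read x → write y, move right, go to P
P | _xxy[y]yxy   read y → write z, move left, go to Q
Q | _xx[y]zyxy   read y → write x, move right, go to R
R | _xxx[z]yxy   read z → write x, move right, go to Q
Q | _xxxx[y]xy   read y → write x, move right, go to R
R | _xxxxx[x]y   read x → write x, move left, go to R
R | _xxxx[x]xy   read x → write x, move left, go to R
R | _xxx[x]xxy   read x → write x, move left, go to R
R | _xx[x]xxxy   read x → write x, move left, go to R
R | _x[x]xxxxy   read x → write x, move left, go to R
R | _[x]xxxxxy   read x → write x, move left, go to R
R | [_]xxxxxxy
The non-blank tape span at halt is xxxxxxy.

xxxxxxy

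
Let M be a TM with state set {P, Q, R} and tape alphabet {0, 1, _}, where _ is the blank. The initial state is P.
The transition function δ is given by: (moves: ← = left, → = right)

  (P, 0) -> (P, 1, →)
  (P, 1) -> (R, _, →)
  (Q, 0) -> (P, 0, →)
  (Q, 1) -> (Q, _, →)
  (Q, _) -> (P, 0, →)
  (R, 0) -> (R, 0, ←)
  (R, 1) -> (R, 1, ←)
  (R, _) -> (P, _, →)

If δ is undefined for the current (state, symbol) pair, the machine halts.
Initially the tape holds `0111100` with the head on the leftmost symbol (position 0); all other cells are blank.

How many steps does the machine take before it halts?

P | [0]111100_   read 0 → write 1, move →, go to P
P | 1[1]11100_   read 1 → write _, move →, go to R
R | 1_[1]1100_   read 1 → write 1, move ←, go to R
R | 1[_]11100_   read _ → write _, move →, go to P
P | 1_[1]1100_   read 1 → write _, move →, go to R
R | 1__[1]100_   read 1 → write 1, move ←, go to R
R | 1_[_]1100_   read _ → write _, move →, go to P
P | 1__[1]100_   read 1 → write _, move →, go to R
R | 1___[1]00_   read 1 → write 1, move ←, go to R
R | 1__[_]100_   read _ → write _, move →, go to P
P | 1___[1]00_   read 1 → write _, move →, go to R
R | 1____[0]0_   read 0 → write 0, move ←, go to R
R | 1___[_]00_   read _ → write _, move →, go to P
P | 1____[0]0_   read 0 → write 1, move →, go to P
P | 1____1[0]_   read 0 → write 1, move →, go to P
P | 1____11[_]
M halts after 15 transitions.

15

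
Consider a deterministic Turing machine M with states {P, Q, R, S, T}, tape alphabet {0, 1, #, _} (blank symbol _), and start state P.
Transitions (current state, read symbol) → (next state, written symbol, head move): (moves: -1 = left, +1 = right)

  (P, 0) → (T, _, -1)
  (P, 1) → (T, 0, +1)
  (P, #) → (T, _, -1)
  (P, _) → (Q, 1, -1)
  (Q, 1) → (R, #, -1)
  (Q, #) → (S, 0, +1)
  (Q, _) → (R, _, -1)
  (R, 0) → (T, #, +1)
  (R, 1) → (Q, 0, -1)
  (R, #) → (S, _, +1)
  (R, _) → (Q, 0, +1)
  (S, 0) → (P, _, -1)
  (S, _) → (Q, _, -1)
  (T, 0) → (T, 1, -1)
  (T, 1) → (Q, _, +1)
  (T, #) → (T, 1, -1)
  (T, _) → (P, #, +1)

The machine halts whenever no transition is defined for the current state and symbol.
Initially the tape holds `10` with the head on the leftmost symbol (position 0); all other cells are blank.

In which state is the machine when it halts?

P | _[1]0__   read 1 → write 0, move +1, go to T
T | _0[0]__   read 0 → write 1, move -1, go to T
T | _[0]1__   read 0 → write 1, move -1, go to T
T | [_]11__   read _ → write #, move +1, go to P
P | #[1]1__   read 1 → write 0, move +1, go to T
T | #0[1]__   read 1 → write _, move +1, go to Q
Q | #0_[_]_   read _ → write _, move -1, go to R
R | #0[_]__   read _ → write 0, move +1, go to Q
Q | #00[_]_   read _ → write _, move -1, go to R
R | #0[0]__   read 0 → write #, move +1, go to T
T | #0#[_]_   read _ → write #, move +1, go to P
P | #0##[_]   read _ → write 1, move -1, go to Q
Q | #0#[#]1   read # → write 0, move +1, go to S
S | #0#0[1]
No transition is defined for (S, 1); M halts in state S.

S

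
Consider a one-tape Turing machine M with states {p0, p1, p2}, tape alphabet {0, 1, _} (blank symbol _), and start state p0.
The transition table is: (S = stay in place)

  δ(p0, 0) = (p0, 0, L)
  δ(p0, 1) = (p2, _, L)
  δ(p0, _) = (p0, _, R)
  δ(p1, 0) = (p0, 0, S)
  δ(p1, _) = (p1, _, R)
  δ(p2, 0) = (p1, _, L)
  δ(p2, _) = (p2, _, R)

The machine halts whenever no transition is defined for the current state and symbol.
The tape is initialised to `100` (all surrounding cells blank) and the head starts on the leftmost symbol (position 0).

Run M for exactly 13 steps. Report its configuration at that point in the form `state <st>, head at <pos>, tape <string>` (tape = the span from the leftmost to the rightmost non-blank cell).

state p0, head at 2, tape 0

p0 | _[1]00   read 1 → write _, move L, go to p2
p2 | [_]_00   read _ → write _, move R, go to p2
p2 | _[_]00   read _ → write _, move R, go to p2
p2 | __[0]0   read 0 → write _, move L, go to p1
p1 | _[_]_0   read _ → write _, move R, go to p1
p1 | __[_]0   read _ → write _, move R, go to p1
p1 | ___[0]   read 0 → write 0, move S, go to p0
p0 | ___[0]   read 0 → write 0, move L, go to p0
p0 | __[_]0   read _ → write _, move R, go to p0
p0 | ___[0]   read 0 → write 0, move L, go to p0
p0 | __[_]0   read _ → write _, move R, go to p0
p0 | ___[0]   read 0 → write 0, move L, go to p0
p0 | __[_]0   read _ → write _, move R, go to p0
p0 | ___[0]
After 13 steps: state p0, head at 2, tape 0.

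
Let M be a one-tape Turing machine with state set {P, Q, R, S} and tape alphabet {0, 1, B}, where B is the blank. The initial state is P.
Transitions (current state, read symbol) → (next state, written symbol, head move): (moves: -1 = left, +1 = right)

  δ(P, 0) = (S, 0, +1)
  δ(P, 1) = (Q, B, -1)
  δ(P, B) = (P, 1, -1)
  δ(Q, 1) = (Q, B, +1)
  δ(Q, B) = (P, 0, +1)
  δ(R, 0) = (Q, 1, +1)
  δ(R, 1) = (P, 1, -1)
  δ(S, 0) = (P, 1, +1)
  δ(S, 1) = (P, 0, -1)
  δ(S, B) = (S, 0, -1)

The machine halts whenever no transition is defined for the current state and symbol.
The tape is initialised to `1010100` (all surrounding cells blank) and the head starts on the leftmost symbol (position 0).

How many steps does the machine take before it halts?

P | B[1]010100B   read 1 → write B, move -1, go to Q
Q | [B]B010100B   read B → write 0, move +1, go to P
P | 0[B]010100B   read B → write 1, move -1, go to P
P | [0]1010100B   read 0 → write 0, move +1, go to S
S | 0[1]010100B   read 1 → write 0, move -1, go to P
P | [0]0010100B   read 0 → write 0, move +1, go to S
S | 0[0]010100B   read 0 → write 1, move +1, go to P
P | 01[0]10100B   read 0 → write 0, move +1, go to S
S | 010[1]0100B   read 1 → write 0, move -1, go to P
P | 01[0]00100B   read 0 → write 0, move +1, go to S
S | 010[0]0100B   read 0 → write 1, move +1, go to P
P | 0101[0]100B   read 0 → write 0, move +1, go to S
S | 01010[1]00B   read 1 → write 0, move -1, go to P
P | 0101[0]000B   read 0 → write 0, move +1, go to S
S | 01010[0]00B   read 0 → write 1, move +1, go to P
P | 010101[0]0B   read 0 → write 0, move +1, go to S
S | 0101010[0]B   read 0 → write 1, move +1, go to P
P | 01010101[B]   read B → write 1, move -1, go to P
P | 0101010[1]1   read 1 → write B, move -1, go to Q
Q | 010101[0]B1
M halts after 19 transitions.

19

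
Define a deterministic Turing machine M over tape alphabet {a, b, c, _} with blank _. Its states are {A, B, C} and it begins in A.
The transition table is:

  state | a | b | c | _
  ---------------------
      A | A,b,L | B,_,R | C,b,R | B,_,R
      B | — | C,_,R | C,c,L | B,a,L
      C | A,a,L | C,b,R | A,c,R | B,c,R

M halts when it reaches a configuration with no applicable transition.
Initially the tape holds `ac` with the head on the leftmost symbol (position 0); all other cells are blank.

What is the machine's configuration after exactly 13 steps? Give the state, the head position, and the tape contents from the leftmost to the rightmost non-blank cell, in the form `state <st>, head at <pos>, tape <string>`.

A | _[a]c__   read a → write b, move L, go to A
A | [_]bc__   read _ → write _, move R, go to B
B | _[b]c__   read b → write _, move R, go to C
C | __[c]__   read c → write c, move R, go to A
A | __c[_]_   read _ → write _, move R, go to B
B | __c_[_]   read _ → write a, move L, go to B
B | __c[_]a   read _ → write a, move L, go to B
B | __[c]aa   read c → write c, move L, go to C
C | _[_]caa   read _ → write c, move R, go to B
B | _c[c]aa   read c → write c, move L, go to C
C | _[c]caa   read c → write c, move R, go to A
A | _c[c]aa   read c → write b, move R, go to C
C | _cb[a]a   read a → write a, move L, go to A
A | _c[b]aa
After 13 steps: state A, head at 1, tape cbaa.

state A, head at 1, tape cbaa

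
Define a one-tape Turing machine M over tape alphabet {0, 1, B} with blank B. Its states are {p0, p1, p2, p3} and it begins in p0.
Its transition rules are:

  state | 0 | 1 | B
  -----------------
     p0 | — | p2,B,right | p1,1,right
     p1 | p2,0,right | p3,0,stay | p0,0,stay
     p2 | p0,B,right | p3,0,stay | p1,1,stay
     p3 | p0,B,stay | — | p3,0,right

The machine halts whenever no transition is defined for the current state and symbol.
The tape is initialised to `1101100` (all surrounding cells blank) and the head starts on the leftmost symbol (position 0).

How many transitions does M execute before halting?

p0 | [1]101100BB   read 1 → write B, move right, go to p2
p2 | B[1]01100BB   read 1 → write 0, move stay, go to p3
p3 | B[0]01100BB   read 0 → write B, move stay, go to p0
p0 | B[B]01100BB   read B → write 1, move right, go to p1
p1 | B1[0]1100BB   read 0 → write 0, move right, go to p2
p2 | B10[1]100BB   read 1 → write 0, move stay, go to p3
p3 | B10[0]100BB   read 0 → write B, move stay, go to p0
p0 | B10[B]100BB   read B → write 1, move right, go to p1
p1 | B101[1]00BB   read 1 → write 0, move stay, go to p3
p3 | B101[0]00BB   read 0 → write B, move stay, go to p0
p0 | B101[B]00BB   read B → write 1, move right, go to p1
p1 | B1011[0]0BB   read 0 → write 0, move right, go to p2
p2 | B10110[0]BB   read 0 → write B, move right, go to p0
p0 | B10110B[B]B   read B → write 1, move right, go to p1
p1 | B10110B1[B]   read B → write 0, move stay, go to p0
p0 | B10110B1[0]
M halts after 15 transitions.

15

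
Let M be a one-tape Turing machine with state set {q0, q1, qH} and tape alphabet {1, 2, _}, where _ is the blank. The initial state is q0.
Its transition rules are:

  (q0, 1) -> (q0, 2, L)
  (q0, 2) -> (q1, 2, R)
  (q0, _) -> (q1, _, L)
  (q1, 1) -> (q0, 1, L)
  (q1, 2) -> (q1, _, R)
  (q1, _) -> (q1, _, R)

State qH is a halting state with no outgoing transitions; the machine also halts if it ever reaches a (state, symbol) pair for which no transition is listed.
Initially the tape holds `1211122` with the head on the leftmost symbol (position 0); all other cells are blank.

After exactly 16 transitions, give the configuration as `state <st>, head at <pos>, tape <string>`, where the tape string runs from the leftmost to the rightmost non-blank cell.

q0 | __[1]211122   read 1 → write 2, move L, go to q0
q0 | _[_]2211122   read _ → write _, move L, go to q1
q1 | [_]_2211122   read _ → write _, move R, go to q1
q1 | _[_]2211122   read _ → write _, move R, go to q1
q1 | __[2]211122   read 2 → write _, move R, go to q1
q1 | ___[2]11122   read 2 → write _, move R, go to q1
q1 | ____[1]1122   read 1 → write 1, move L, go to q0
q0 | ___[_]11122   read _ → write _, move L, go to q1
q1 | __[_]_11122   read _ → write _, move R, go to q1
q1 | ___[_]11122   read _ → write _, move R, go to q1
q1 | ____[1]1122   read 1 → write 1, move L, go to q0
q0 | ___[_]11122   read _ → write _, move L, go to q1
q1 | __[_]_11122   read _ → write _, move R, go to q1
q1 | ___[_]11122   read _ → write _, move R, go to q1
q1 | ____[1]1122   read 1 → write 1, move L, go to q0
q0 | ___[_]11122   read _ → write _, move L, go to q1
q1 | __[_]_11122
After 16 steps: state q1, head at 0, tape 11122.

state q1, head at 0, tape 11122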